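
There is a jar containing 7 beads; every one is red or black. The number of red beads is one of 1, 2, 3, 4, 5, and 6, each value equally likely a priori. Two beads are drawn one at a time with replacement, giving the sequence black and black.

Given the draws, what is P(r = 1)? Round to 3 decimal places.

Compute the likelihood of the observed sequence for each case: P(data | r = 1) = (6/7)(6/7) = 36/49; P(data | r = 2) = (5/7)(5/7) = 25/49; P(data | r = 3) = (4/7)(4/7) = 16/49; P(data | r = 4) = (3/7)(3/7) = 9/49; P(data | r = 5) = (2/7)(2/7) = 4/49; P(data | r = 6) = (1/7)(1/7) = 1/49.
Weighting by the prior gives 1/6 · 36/49 = 6/49, 1/6 · 25/49 = 25/294, 1/6 · 16/49 = 8/147, 1/6 · 9/49 = 3/98, 1/6 · 4/49 = 2/147, 1/6 · 1/49 = 1/294; summing to 13/42.
So P(r = 1 | data) = (6/49) / (13/42) = 36/91.

0.396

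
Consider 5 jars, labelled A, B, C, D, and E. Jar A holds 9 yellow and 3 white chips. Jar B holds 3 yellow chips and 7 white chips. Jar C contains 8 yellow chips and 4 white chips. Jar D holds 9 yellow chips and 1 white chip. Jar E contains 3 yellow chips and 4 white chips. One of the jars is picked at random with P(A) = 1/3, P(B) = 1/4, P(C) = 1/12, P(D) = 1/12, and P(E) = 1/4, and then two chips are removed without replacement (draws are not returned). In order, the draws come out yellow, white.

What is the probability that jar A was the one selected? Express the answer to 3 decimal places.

0.301

For each hypothesis, P(data | H) works out to: P(data | jar A) = (9/12)(3/11) = 0.20455; P(data | jar B) = (3/10)(7/9) = 0.23333; P(data | jar C) = (8/12)(4/11) = 0.24242; P(data | jar D) = (9/10)(1/9) = 0.1; P(data | jar E) = (3/7)(4/6) = 0.28571.
The prior-weighted likelihoods are 1/3 · 0.20455 = 0.068182, 1/4 · 0.23333 = 0.058333, 1/12 · 0.24242 = 0.020202, 1/12 · 0.1 = 0.0083333, 1/4 · 0.28571 = 0.071429; with total 0.22648.
Hence P(jar A | data) = (0.068182) / (0.22648) = 0.30105.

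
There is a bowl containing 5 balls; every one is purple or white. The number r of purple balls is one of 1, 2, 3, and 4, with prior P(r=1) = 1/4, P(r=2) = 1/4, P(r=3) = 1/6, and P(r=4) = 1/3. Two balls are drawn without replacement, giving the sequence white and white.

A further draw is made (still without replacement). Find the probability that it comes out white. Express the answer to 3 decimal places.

0.517

Compute the likelihood of the observed sequence for each case: P(data | r = 1) = (4/5)(3/4) = 3/5; P(data | r = 2) = (3/5)(2/4) = 3/10; P(data | r = 3) = (2/5)(1/4) = 1/10; P(data | r = 4) = (1/5)(0/4) = 0.
Weighting by the prior gives 1/4 · 3/5 = 3/20, 1/4 · 3/10 = 3/40, 1/6 · 1/10 = 1/60, 1/3 · 0 = 0; summing to 29/120.
Normalising, the posterior is P(r = 1 | data) = 18/29, P(r = 2 | data) = 9/29, P(r = 3 | data) = 2/29, P(r = 4 | data) = 0.
The predictive probability is P(white next | data) = (2/3)(18/29) + (1/3)(9/29) + (0)(2/29) = 15/29.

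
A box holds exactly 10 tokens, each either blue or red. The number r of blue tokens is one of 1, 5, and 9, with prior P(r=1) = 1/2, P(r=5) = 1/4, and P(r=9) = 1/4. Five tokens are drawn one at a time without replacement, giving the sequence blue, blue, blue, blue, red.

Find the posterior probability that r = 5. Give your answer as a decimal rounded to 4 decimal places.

Under each hypothesis, the probability of the observed sequence is: P(data | r = 1) = (1/10)(0/9) = 0; P(data | r = 5) = (5/10)(4/9)(3/8)(2/7)(5/6) = 0.019841; P(data | r = 9) = (9/10)(8/9)(7/8)(6/7)(1/6) = 0.1.
Weighting by the prior gives 1/2 · 0 = 0, 1/4 · 0.019841 = 0.0049603, 1/4 · 0.1 = 0.025; with total 0.02996.
So P(r = 5 | data) = (0.0049603) / (0.02996) = 0.16556.

0.1656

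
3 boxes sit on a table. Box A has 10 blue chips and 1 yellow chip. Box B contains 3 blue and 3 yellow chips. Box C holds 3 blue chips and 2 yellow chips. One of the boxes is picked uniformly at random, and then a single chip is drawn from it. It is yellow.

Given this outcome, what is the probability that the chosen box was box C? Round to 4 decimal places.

The likelihood of this draw under each hypothesis: P(data | box A) = (1/11) = 1/11; P(data | box B) = (3/6) = 1/2; P(data | box C) = (2/5) = 2/5.
Weighting by the prior gives 1/3 · 1/11 = 1/33, 1/3 · 1/2 = 1/6, 1/3 · 2/5 = 2/15; these sum to 109/330.
So P(box C | data) = (2/15) / (109/330) = 44/109.

0.4037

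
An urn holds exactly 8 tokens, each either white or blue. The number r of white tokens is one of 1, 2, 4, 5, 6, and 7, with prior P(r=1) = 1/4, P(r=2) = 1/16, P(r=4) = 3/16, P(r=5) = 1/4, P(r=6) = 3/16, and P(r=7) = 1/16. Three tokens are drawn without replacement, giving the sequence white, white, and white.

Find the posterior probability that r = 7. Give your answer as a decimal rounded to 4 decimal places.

Under each hypothesis, the probability of the observed sequence is: P(data | r = 1) = (1/8)(0/7) = 0; P(data | r = 2) = (2/8)(1/7)(0/6) = 0; P(data | r = 4) = (4/8)(3/7)(2/6) = 1/14; P(data | r = 5) = (5/8)(4/7)(3/6) = 5/28; P(data | r = 6) = (6/8)(5/7)(4/6) = 5/14; P(data | r = 7) = (7/8)(6/7)(5/6) = 5/8.
Weighting by the prior gives 1/4 · 0 = 0, 1/16 · 0 = 0, 3/16 · 1/14 = 3/224, 1/4 · 5/28 = 5/112, 3/16 · 5/14 = 15/224, 1/16 · 5/8 = 5/128; summing to 21/128.
Therefore the posterior P(r = 7 | data) = (5/128) / (21/128) = 5/21.

0.2381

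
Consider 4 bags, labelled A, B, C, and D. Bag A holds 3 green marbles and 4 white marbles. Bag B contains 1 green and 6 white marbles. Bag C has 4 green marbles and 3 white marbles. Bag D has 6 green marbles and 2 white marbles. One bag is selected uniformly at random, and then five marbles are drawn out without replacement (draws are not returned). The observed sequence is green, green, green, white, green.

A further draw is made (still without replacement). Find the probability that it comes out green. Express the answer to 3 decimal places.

For each hypothesis, P(data | H) works out to: P(data | bag A) = (3/7)(2/6)(1/5)(4/4)(0/3) = 0; P(data | bag B) = (1/7)(0/6) = 0; P(data | bag C) = (4/7)(3/6)(2/5)(3/4)(1/3) = 1/35; P(data | bag D) = (6/8)(5/7)(4/6)(2/5)(3/4) = 3/28.
The prior-weighted likelihoods are 1/4 · 0 = 0, 1/4 · 0 = 0, 1/4 · 1/35 = 1/140, 1/4 · 3/28 = 3/112; these sum to 19/560.
The posterior is then P(bag A | data) = 0, P(bag B | data) = 0, P(bag C | data) = 4/19, P(bag D | data) = 15/19.
Averaging over the posterior, P(green next | data) = (0)(4/19) + (2/3)(15/19) = 10/19.

0.526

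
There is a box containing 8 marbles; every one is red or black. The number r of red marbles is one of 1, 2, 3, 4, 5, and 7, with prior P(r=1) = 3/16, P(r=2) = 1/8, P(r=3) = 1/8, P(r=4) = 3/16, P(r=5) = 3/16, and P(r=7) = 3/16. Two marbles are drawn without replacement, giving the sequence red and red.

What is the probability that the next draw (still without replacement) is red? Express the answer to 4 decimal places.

0.6261

Under each hypothesis, the probability of the observed sequence is: P(data | r = 1) = (1/8)(0/7) = 0; P(data | r = 2) = (2/8)(1/7) = 1/28; P(data | r = 3) = (3/8)(2/7) = 3/28; P(data | r = 4) = (4/8)(3/7) = 3/14; P(data | r = 5) = (5/8)(4/7) = 5/14; P(data | r = 7) = (7/8)(6/7) = 3/4.
Multiplying each by its prior: 3/16 · 0 = 0, 1/8 · 1/28 = 1/224, 1/8 · 3/28 = 3/224, 3/16 · 3/14 = 9/224, 3/16 · 5/14 = 15/224, 3/16 · 3/4 = 9/64; summing to 17/64.
The posterior is then P(r = 1 | data) = 0, P(r = 2 | data) = 2/119, P(r = 3 | data) = 6/119, P(r = 4 | data) = 18/119, P(r = 5 | data) = 30/119, P(r = 7 | data) = 9/17.
Averaging over the posterior, P(red next | data) = (0)(2/119) + (1/6)(6/119) + (1/3)(18/119) + (1/2)(30/119) + (5/6)(9/17) = 149/238.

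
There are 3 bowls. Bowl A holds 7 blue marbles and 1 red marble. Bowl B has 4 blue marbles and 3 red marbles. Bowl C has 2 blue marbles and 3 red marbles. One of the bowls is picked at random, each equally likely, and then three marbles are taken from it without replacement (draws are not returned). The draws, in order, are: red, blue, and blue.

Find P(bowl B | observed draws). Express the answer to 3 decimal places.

Compute the likelihood of the observed sequence for each case: P(data | bowl A) = (1/8)(7/7)(6/6) = 1/8; P(data | bowl B) = (3/7)(4/6)(3/5) = 6/35; P(data | bowl C) = (3/5)(2/4)(1/3) = 1/10.
The prior-weighted likelihoods are 1/3 · 1/8 = 1/24, 1/3 · 6/35 = 2/35, 1/3 · 1/10 = 1/30; these sum to 37/280.
Hence P(bowl B | data) = (2/35) / (37/280) = 16/37.

0.432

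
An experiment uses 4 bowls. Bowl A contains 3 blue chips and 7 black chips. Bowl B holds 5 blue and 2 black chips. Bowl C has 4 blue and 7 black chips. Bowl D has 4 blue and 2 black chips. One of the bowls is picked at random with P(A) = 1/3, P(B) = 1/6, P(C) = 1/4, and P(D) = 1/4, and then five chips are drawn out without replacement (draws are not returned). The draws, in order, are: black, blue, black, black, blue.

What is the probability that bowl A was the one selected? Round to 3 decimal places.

0.550

Compute the likelihood of the observed sequence for each case: P(data | bowl A) = (7/10)(3/9)(6/8)(5/7)(2/6) = 1/24; P(data | bowl B) = (2/7)(5/6)(1/5)(0/4) = 0; P(data | bowl C) = (7/11)(4/10)(6/9)(5/8)(3/7) = 1/22; P(data | bowl D) = (2/6)(4/5)(1/4)(0/3) = 0.
The prior-weighted likelihoods are 1/3 · 1/24 = 1/72, 1/6 · 0 = 0, 1/4 · 1/22 = 1/88, 1/4 · 0 = 0; summing to 5/198.
By Bayes' rule, P(bowl A | data) = (1/72) / (5/198) = 11/20.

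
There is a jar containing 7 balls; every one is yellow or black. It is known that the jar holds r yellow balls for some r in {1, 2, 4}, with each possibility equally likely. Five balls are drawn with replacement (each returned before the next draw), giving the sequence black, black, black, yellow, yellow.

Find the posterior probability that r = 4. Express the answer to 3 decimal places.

Compute the likelihood of the observed sequence for each case: P(data | r = 1) = (6/7)(6/7)(6/7)(1/7)(1/7) = 0.012852; P(data | r = 2) = (5/7)(5/7)(5/7)(2/7)(2/7) = 0.02975; P(data | r = 4) = (3/7)(3/7)(3/7)(4/7)(4/7) = 0.025704.
Multiplying each by its prior: 1/3 · 0.012852 = 0.0042839, 1/3 · 0.02975 = 0.0099165, 1/3 · 0.025704 = 0.0085679; these sum to 0.022768.
So P(r = 4 | data) = (0.0085679) / (0.022768) = 0.37631.

0.376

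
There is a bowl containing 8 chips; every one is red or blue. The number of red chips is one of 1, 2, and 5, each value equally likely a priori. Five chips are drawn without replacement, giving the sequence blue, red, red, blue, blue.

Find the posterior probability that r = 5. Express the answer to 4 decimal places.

Under each hypothesis, the probability of the observed sequence is: P(data | r = 1) = (7/8)(1/7)(0/6) = 0; P(data | r = 2) = (6/8)(2/7)(1/6)(5/5)(4/4) = 1/28; P(data | r = 5) = (3/8)(5/7)(4/6)(2/5)(1/4) = 1/56.
Multiplying each by its prior: 1/3 · 0 = 0, 1/3 · 1/28 = 1/84, 1/3 · 1/56 = 1/168; these sum to 1/56.
Hence P(r = 5 | data) = (1/168) / (1/56) = 1/3.

0.3333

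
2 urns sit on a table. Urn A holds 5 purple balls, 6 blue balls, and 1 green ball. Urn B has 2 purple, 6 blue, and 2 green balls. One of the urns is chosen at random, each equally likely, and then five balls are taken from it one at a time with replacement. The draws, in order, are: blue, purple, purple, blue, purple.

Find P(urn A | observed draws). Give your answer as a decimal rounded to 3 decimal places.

0.863

For each hypothesis, P(data | H) works out to: P(data | urn A) = (6/12)(5/12)(5/12)(6/12)(5/12) = 0.018084; P(data | urn B) = (6/10)(2/10)(2/10)(6/10)(2/10) = 0.00288.
Multiplying each by its prior: 1/2 · 0.018084 = 0.0090422, 1/2 · 0.00288 = 0.00144; with total 0.010482.
Hence P(urn A | data) = (0.0090422) / (0.010482) = 0.86262.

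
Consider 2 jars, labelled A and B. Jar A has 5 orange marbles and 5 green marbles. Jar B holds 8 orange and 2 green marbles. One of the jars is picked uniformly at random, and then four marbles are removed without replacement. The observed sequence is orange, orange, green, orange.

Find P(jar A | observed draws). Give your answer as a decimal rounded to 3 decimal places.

For each hypothesis, P(data | H) works out to: P(data | jar A) = (5/10)(4/9)(5/8)(3/7) = 5/84; P(data | jar B) = (8/10)(7/9)(2/8)(6/7) = 2/15.
The prior-weighted likelihoods are 1/2 · 5/84 = 5/168, 1/2 · 2/15 = 1/15; with total 27/280.
Hence P(jar A | data) = (5/168) / (27/280) = 25/81.

0.309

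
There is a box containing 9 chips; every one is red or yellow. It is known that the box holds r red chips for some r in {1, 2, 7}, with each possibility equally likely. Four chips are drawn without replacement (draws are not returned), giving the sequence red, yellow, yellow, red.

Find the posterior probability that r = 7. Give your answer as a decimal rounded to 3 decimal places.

Compute the likelihood of the observed sequence for each case: P(data | r = 1) = (1/9)(8/8)(7/7)(0/6) = 0; P(data | r = 2) = (2/9)(7/8)(6/7)(1/6) = 1/36; P(data | r = 7) = (7/9)(2/8)(1/7)(6/6) = 1/36.
Weighting by the prior gives 1/3 · 0 = 0, 1/3 · 1/36 = 1/108, 1/3 · 1/36 = 1/108; with total 1/54.
So P(r = 7 | data) = (1/108) / (1/54) = 1/2.

0.500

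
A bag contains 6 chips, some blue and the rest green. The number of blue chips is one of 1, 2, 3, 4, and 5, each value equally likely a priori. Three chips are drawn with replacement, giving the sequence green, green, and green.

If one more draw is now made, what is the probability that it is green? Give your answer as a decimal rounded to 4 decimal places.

0.7252

For each hypothesis, P(data | H) works out to: P(data | r = 1) = (5/6)(5/6)(5/6) = 0.5787; P(data | r = 2) = (4/6)(4/6)(4/6) = 0.2963; P(data | r = 3) = (3/6)(3/6)(3/6) = 0.125; P(data | r = 4) = (2/6)(2/6)(2/6) = 0.037037; P(data | r = 5) = (1/6)(1/6)(1/6) = 0.0046296.
Weighting by the prior gives 1/5 · 0.5787 = 0.11574, 1/5 · 0.2963 = 0.059259, 1/5 · 0.125 = 0.025, 1/5 · 0.037037 = 0.0074074, 1/5 · 0.0046296 = 0.00092593; with total 0.20833.
Dividing through by the total gives posterior P(r = 1 | data) = 0.55556, P(r = 2 | data) = 0.28444, P(r = 3 | data) = 0.12, P(r = 4 | data) = 0.035556, P(r = 5 | data) = 0.0044444.
The predictive probability is P(green next | data) = (5/6)(0.55556) + (2/3)(0.28444) + (1/2)(0.12) + (1/3)(0.035556) + (1/6)(0.0044444) = 0.72519.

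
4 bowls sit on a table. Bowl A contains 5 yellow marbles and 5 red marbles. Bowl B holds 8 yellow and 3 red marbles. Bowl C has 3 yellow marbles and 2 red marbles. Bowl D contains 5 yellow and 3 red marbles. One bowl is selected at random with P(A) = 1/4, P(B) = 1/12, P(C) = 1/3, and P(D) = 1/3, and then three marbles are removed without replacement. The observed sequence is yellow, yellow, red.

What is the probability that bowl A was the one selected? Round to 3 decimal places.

The likelihood of the observed sequence under each hypothesis: P(data | bowl A) = (5/10)(4/9)(5/8) = 0.13889; P(data | bowl B) = (8/11)(7/10)(3/9) = 0.1697; P(data | bowl C) = (3/5)(2/4)(2/3) = 0.2; P(data | bowl D) = (5/8)(4/7)(3/6) = 0.17857.
The prior-weighted likelihoods are 1/4 · 0.13889 = 0.034722, 1/12 · 0.1697 = 0.014141, 1/3 · 0.2 = 0.066667, 1/3 · 0.17857 = 0.059524; these sum to 0.17505.
Therefore the posterior P(bowl A | data) = (0.034722) / (0.17505) = 0.19835.

0.198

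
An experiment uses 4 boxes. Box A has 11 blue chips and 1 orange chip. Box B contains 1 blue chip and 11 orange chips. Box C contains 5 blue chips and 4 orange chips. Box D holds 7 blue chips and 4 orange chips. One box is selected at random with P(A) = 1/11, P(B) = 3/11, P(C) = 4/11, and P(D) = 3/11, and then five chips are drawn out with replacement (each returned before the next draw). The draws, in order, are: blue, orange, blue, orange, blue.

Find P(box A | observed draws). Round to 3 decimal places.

For each hypothesis, P(data | H) works out to: P(data | box A) = (11/12)(1/12)(11/12)(1/12)(11/12) = 0.005349; P(data | box B) = (1/12)(11/12)(1/12)(11/12)(1/12) = 0.00048627; P(data | box C) = (5/9)(4/9)(5/9)(4/9)(5/9) = 0.03387; P(data | box D) = (7/11)(4/11)(7/11)(4/11)(7/11) = 0.034076.
Multiplying each by its prior: 1/11 · 0.005349 = 0.00048627, 3/11 · 0.00048627 = 0.00013262, 4/11 · 0.03387 = 0.012316, 3/11 · 0.034076 = 0.0092935; these sum to 0.022229.
So P(box A | data) = (0.00048627) / (0.022229) = 0.021876.

0.022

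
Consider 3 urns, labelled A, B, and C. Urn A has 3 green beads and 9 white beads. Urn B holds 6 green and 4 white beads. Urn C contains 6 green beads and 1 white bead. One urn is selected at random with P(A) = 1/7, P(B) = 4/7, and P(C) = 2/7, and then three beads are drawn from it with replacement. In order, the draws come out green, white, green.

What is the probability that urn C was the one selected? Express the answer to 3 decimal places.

For each hypothesis, P(data | H) works out to: P(data | urn A) = (3/12)(9/12)(3/12) = 0.046875; P(data | urn B) = (6/10)(4/10)(6/10) = 0.144; P(data | urn C) = (6/7)(1/7)(6/7) = 0.10496.
The prior-weighted likelihoods are 1/7 · 0.046875 = 0.0066964, 4/7 · 0.144 = 0.082286, 2/7 · 0.10496 = 0.029988; these sum to 0.11897.
By Bayes' rule, P(urn C | data) = (0.029988) / (0.11897) = 0.25206.

0.252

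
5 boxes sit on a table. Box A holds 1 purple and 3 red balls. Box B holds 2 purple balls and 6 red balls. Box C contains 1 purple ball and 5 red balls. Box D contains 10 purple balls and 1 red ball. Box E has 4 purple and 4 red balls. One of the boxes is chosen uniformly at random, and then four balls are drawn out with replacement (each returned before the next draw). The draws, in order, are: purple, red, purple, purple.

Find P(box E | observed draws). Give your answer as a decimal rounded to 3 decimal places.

The likelihood of the observed sequence under each hypothesis: P(data | box A) = (1/4)(3/4)(1/4)(1/4) = 0.011719; P(data | box B) = (2/8)(6/8)(2/8)(2/8) = 0.011719; P(data | box C) = (1/6)(5/6)(1/6)(1/6) = 0.003858; P(data | box D) = (10/11)(1/11)(10/11)(10/11) = 0.068301; P(data | box E) = (4/8)(4/8)(4/8)(4/8) = 0.0625.
Weighting by the prior gives 1/5 · 0.011719 = 0.0023437, 1/5 · 0.011719 = 0.0023437, 1/5 · 0.003858 = 0.0007716, 1/5 · 0.068301 = 0.01366, 1/5 · 0.0625 = 0.0125; with total 0.031619.
By Bayes' rule, P(box E | data) = (0.0125) / (0.031619) = 0.39533.

0.395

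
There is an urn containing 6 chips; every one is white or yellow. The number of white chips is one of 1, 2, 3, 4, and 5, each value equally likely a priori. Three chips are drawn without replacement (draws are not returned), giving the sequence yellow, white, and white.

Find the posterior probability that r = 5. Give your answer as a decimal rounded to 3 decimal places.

0.286

For each hypothesis, P(data | H) works out to: P(data | r = 1) = (5/6)(1/5)(0/4) = 0; P(data | r = 2) = (4/6)(2/5)(1/4) = 1/15; P(data | r = 3) = (3/6)(3/5)(2/4) = 3/20; P(data | r = 4) = (2/6)(4/5)(3/4) = 1/5; P(data | r = 5) = (1/6)(5/5)(4/4) = 1/6.
Multiplying each by its prior: 1/5 · 0 = 0, 1/5 · 1/15 = 1/75, 1/5 · 3/20 = 3/100, 1/5 · 1/5 = 1/25, 1/5 · 1/6 = 1/30; summing to 7/60.
Hence P(r = 5 | data) = (1/30) / (7/60) = 2/7.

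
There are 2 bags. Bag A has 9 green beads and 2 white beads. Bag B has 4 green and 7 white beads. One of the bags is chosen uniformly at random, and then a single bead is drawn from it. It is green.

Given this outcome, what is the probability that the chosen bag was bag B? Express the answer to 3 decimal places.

0.308

The likelihood of this draw under each hypothesis: P(data | bag A) = (9/11) = 9/11; P(data | bag B) = (4/11) = 4/11.
Weighting by the prior gives 1/2 · 9/11 = 9/22, 1/2 · 4/11 = 2/11; summing to 13/22.
Therefore the posterior P(bag B | data) = (2/11) / (13/22) = 4/13.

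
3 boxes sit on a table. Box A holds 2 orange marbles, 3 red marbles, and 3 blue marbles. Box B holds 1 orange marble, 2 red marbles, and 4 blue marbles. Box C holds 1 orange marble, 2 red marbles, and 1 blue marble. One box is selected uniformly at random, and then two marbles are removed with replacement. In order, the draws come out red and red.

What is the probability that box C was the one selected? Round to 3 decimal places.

0.529

Under each hypothesis, the probability of the observed sequence is: P(data | box A) = (3/8)(3/8) = 0.14062; P(data | box B) = (2/7)(2/7) = 0.081633; P(data | box C) = (2/4)(2/4) = 0.25.
Multiplying each by its prior: 1/3 · 0.14062 = 0.046875, 1/3 · 0.081633 = 0.027211, 1/3 · 0.25 = 0.083333; summing to 0.15742.
By Bayes' rule, P(box C | data) = (0.083333) / (0.15742) = 0.52937.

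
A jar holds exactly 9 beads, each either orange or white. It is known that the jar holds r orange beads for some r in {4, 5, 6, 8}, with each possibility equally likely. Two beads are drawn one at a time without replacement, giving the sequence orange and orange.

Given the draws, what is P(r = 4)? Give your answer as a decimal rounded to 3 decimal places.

0.102

Under each hypothesis, the probability of the observed sequence is: P(data | r = 4) = (4/9)(3/8) = 1/6; P(data | r = 5) = (5/9)(4/8) = 5/18; P(data | r = 6) = (6/9)(5/8) = 5/12; P(data | r = 8) = (8/9)(7/8) = 7/9.
The prior-weighted likelihoods are 1/4 · 1/6 = 1/24, 1/4 · 5/18 = 5/72, 1/4 · 5/12 = 5/48, 1/4 · 7/9 = 7/36; summing to 59/144.
So P(r = 4 | data) = (1/24) / (59/144) = 6/59.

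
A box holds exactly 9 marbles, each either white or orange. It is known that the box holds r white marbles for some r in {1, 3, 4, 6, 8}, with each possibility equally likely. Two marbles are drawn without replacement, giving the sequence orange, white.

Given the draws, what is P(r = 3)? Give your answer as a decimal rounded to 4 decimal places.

For each hypothesis, P(data | H) works out to: P(data | r = 1) = (8/9)(1/8) = 1/9; P(data | r = 3) = (6/9)(3/8) = 1/4; P(data | r = 4) = (5/9)(4/8) = 5/18; P(data | r = 6) = (3/9)(6/8) = 1/4; P(data | r = 8) = (1/9)(8/8) = 1/9.
Multiplying each by its prior: 1/5 · 1/9 = 1/45, 1/5 · 1/4 = 1/20, 1/5 · 5/18 = 1/18, 1/5 · 1/4 = 1/20, 1/5 · 1/9 = 1/45; summing to 1/5.
So P(r = 3 | data) = (1/20) / (1/5) = 1/4.

0.2500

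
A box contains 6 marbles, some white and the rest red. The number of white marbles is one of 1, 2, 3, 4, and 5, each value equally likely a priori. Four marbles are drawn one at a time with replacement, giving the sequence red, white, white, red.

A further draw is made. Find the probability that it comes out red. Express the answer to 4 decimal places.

Compute the likelihood of the observed sequence for each case: P(data | r = 1) = (5/6)(1/6)(1/6)(5/6) = 0.01929; P(data | r = 2) = (4/6)(2/6)(2/6)(4/6) = 0.049383; P(data | r = 3) = (3/6)(3/6)(3/6)(3/6) = 0.0625; P(data | r = 4) = (2/6)(4/6)(4/6)(2/6) = 0.049383; P(data | r = 5) = (1/6)(5/6)(5/6)(1/6) = 0.01929.
Weighting by the prior gives 1/5 · 0.01929 = 0.003858, 1/5 · 0.049383 = 0.0098765, 1/5 · 0.0625 = 0.0125, 1/5 · 0.049383 = 0.0098765, 1/5 · 0.01929 = 0.003858; with total 0.039969.
The posterior is then P(r = 1 | data) = 0.096525, P(r = 2 | data) = 0.2471, P(r = 3 | data) = 0.31274, P(r = 4 | data) = 0.2471, P(r = 5 | data) = 0.096525.
Averaging over the posterior, P(red next | data) = (5/6)(0.096525) + (2/3)(0.2471) + (1/2)(0.31274) + (1/3)(0.2471) + (1/6)(0.096525) = 0.5.

0.5000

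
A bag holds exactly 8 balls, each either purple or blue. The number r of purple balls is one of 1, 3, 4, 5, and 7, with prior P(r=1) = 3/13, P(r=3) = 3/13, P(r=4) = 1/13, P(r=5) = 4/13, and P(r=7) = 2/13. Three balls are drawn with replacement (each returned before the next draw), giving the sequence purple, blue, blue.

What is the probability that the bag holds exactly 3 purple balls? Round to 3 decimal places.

Compute the likelihood of the observed sequence for each case: P(data | r = 1) = (1/8)(7/8)(7/8) = 0.095703; P(data | r = 3) = (3/8)(5/8)(5/8) = 0.14648; P(data | r = 4) = (4/8)(4/8)(4/8) = 0.125; P(data | r = 5) = (5/8)(3/8)(3/8) = 0.087891; P(data | r = 7) = (7/8)(1/8)(1/8) = 0.013672.
Multiplying each by its prior: 3/13 · 0.095703 = 0.022085, 3/13 · 0.14648 = 0.033804, 1/13 · 0.125 = 0.0096154, 4/13 · 0.087891 = 0.027043, 2/13 · 0.013672 = 0.0021034; with total 0.094651.
Hence P(r = 3 | data) = (0.033804) / (0.094651) = 0.35714.

0.357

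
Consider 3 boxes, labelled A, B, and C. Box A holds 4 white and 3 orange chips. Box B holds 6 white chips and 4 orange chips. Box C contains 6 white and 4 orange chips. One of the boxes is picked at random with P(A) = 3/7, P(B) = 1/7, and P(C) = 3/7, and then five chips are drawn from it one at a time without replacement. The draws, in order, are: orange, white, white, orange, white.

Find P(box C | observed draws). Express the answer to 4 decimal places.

0.3947

Under each hypothesis, the probability of the observed sequence is: P(data | box A) = (3/7)(4/6)(3/5)(2/4)(2/3) = 2/35; P(data | box B) = (4/10)(6/9)(5/8)(3/7)(4/6) = 1/21; P(data | box C) = (4/10)(6/9)(5/8)(3/7)(4/6) = 1/21.
The prior-weighted likelihoods are 3/7 · 2/35 = 6/245, 1/7 · 1/21 = 1/147, 3/7 · 1/21 = 1/49; these sum to 38/735.
So P(box C | data) = (1/49) / (38/735) = 15/38.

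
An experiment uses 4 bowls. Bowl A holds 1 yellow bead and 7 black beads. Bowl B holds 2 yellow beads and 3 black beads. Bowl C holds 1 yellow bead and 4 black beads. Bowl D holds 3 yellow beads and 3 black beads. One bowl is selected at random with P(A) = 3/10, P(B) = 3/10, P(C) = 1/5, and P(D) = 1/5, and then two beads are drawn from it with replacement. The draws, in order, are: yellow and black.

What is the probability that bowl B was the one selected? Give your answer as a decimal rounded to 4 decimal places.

0.3854

The likelihood of the observed sequence under each hypothesis: P(data | bowl A) = (1/8)(7/8) = 0.10938; P(data | bowl B) = (2/5)(3/5) = 0.24; P(data | bowl C) = (1/5)(4/5) = 0.16; P(data | bowl D) = (3/6)(3/6) = 0.25.
Weighting by the prior gives 3/10 · 0.10938 = 0.032813, 3/10 · 0.24 = 0.072, 1/5 · 0.16 = 0.032, 1/5 · 0.25 = 0.05; with total 0.18681.
Hence P(bowl B | data) = (0.072) / (0.18681) = 0.38541.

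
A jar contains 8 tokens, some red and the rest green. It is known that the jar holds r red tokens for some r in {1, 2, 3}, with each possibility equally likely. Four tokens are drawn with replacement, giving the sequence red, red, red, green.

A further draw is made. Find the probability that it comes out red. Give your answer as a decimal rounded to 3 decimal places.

For each hypothesis, P(data | H) works out to: P(data | r = 1) = (1/8)(1/8)(1/8)(7/8) = 0.001709; P(data | r = 2) = (2/8)(2/8)(2/8)(6/8) = 0.011719; P(data | r = 3) = (3/8)(3/8)(3/8)(5/8) = 0.032959.
The prior-weighted likelihoods are 1/3 · 0.001709 = 0.00056966, 1/3 · 0.011719 = 0.0039062, 1/3 · 0.032959 = 0.010986; these sum to 0.015462.
The posterior is then P(r = 1 | data) = 0.036842, P(r = 2 | data) = 0.25263, P(r = 3 | data) = 0.71053.
So P(red next | data) = Σ P(red next | H) P(H | data) = (1/8)(0.036842) + (1/4)(0.25263) + (3/8)(0.71053) = 0.33421.

0.334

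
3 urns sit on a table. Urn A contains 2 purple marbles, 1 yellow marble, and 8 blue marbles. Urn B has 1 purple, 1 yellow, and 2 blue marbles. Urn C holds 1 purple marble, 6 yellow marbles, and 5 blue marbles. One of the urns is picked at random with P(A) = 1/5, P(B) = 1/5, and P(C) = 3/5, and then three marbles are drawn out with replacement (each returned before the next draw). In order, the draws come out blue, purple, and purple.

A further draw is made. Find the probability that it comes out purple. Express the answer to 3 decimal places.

The likelihood of the observed sequence under each hypothesis: P(data | urn A) = (8/11)(2/11)(2/11) = 0.024042; P(data | urn B) = (2/4)(1/4)(1/4) = 0.03125; P(data | urn C) = (5/12)(1/12)(1/12) = 0.0028935.
The prior-weighted likelihoods are 1/5 · 0.024042 = 0.0048084, 1/5 · 0.03125 = 0.00625, 3/5 · 0.0028935 = 0.0017361; with total 0.012795.
The posterior is then P(urn A | data) = 0.37582, P(urn B | data) = 0.48849, P(urn C | data) = 0.13569.
The predictive probability is P(purple next | data) = (2/11)(0.37582) + (1/4)(0.48849) + (1/12)(0.13569) = 0.20176.

0.202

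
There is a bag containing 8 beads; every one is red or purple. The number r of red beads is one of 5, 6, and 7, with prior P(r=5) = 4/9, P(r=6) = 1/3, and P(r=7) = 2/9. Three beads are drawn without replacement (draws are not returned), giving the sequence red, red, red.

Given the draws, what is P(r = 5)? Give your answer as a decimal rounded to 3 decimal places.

For each hypothesis, P(data | H) works out to: P(data | r = 5) = (5/8)(4/7)(3/6) = 5/28; P(data | r = 6) = (6/8)(5/7)(4/6) = 5/14; P(data | r = 7) = (7/8)(6/7)(5/6) = 5/8.
Weighting by the prior gives 4/9 · 5/28 = 5/63, 1/3 · 5/14 = 5/42, 2/9 · 5/8 = 5/36; summing to 85/252.
Hence P(r = 5 | data) = (5/63) / (85/252) = 4/17.

0.235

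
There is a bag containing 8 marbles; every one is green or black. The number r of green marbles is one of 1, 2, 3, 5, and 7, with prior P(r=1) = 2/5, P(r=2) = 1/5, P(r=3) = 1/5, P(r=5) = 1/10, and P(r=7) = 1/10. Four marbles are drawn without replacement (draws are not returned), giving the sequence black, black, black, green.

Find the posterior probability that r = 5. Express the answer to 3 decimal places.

The likelihood of the observed sequence under each hypothesis: P(data | r = 1) = (7/8)(6/7)(5/6)(1/5) = 1/8; P(data | r = 2) = (6/8)(5/7)(4/6)(2/5) = 1/7; P(data | r = 3) = (5/8)(4/7)(3/6)(3/5) = 3/28; P(data | r = 5) = (3/8)(2/7)(1/6)(5/5) = 1/56; P(data | r = 7) = (1/8)(0/7) = 0.
Multiplying each by its prior: 2/5 · 1/8 = 1/20, 1/5 · 1/7 = 1/35, 1/5 · 3/28 = 3/140, 1/10 · 1/56 = 1/560, 1/10 · 0 = 0; these sum to 57/560.
Therefore the posterior P(r = 5 | data) = (1/560) / (57/560) = 1/57.

0.018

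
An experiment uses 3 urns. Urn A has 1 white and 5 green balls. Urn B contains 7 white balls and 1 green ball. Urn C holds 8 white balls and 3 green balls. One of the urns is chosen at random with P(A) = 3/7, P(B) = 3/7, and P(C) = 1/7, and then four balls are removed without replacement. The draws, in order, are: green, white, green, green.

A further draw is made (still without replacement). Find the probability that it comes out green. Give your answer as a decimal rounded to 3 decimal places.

Under each hypothesis, the probability of the observed sequence is: P(data | urn A) = (5/6)(1/5)(4/4)(3/3) = 0.16667; P(data | urn B) = (1/8)(7/7)(0/6) = 0; P(data | urn C) = (3/11)(8/10)(2/9)(1/8) = 0.0060606.
Weighting by the prior gives 3/7 · 0.16667 = 0.071429, 3/7 · 0 = 0, 1/7 · 0.0060606 = 0.0008658; with total 0.072294.
The posterior is then P(urn A | data) = 0.98802, P(urn B | data) = 0, P(urn C | data) = 0.011976.
Averaging over the posterior, P(green next | data) = (1)(0.98802) + (0)(0.011976) = 0.98802.

0.988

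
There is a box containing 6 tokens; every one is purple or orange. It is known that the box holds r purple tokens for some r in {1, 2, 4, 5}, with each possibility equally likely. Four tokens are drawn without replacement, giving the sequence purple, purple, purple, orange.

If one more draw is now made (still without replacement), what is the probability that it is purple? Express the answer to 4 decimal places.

Under each hypothesis, the probability of the observed sequence is: P(data | r = 1) = (1/6)(0/5) = 0; P(data | r = 2) = (2/6)(1/5)(0/4) = 0; P(data | r = 4) = (4/6)(3/5)(2/4)(2/3) = 2/15; P(data | r = 5) = (5/6)(4/5)(3/4)(1/3) = 1/6.
Weighting by the prior gives 1/4 · 0 = 0, 1/4 · 0 = 0, 1/4 · 2/15 = 1/30, 1/4 · 1/6 = 1/24; summing to 3/40.
Dividing through by the total gives posterior P(r = 1 | data) = 0, P(r = 2 | data) = 0, P(r = 4 | data) = 4/9, P(r = 5 | data) = 5/9.
So P(purple next | data) = Σ P(purple next | H) P(H | data) = (1/2)(4/9) + (1)(5/9) = 7/9.

0.7778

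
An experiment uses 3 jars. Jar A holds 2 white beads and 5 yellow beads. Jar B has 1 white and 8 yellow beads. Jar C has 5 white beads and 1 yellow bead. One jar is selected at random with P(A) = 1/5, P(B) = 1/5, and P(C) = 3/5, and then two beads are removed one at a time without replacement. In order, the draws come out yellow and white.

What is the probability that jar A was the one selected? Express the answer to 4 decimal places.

0.2804

Compute the likelihood of the observed sequence for each case: P(data | jar A) = (5/7)(2/6) = 5/21; P(data | jar B) = (8/9)(1/8) = 1/9; P(data | jar C) = (1/6)(5/5) = 1/6.
Weighting by the prior gives 1/5 · 5/21 = 1/21, 1/5 · 1/9 = 1/45, 3/5 · 1/6 = 1/10; summing to 107/630.
Therefore the posterior P(jar A | data) = (1/21) / (107/630) = 30/107.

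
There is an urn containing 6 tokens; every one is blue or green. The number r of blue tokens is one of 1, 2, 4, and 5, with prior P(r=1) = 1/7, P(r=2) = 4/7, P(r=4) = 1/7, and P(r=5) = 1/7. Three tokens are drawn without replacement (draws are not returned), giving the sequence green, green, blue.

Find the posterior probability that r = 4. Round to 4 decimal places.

For each hypothesis, P(data | H) works out to: P(data | r = 1) = (5/6)(4/5)(1/4) = 1/6; P(data | r = 2) = (4/6)(3/5)(2/4) = 1/5; P(data | r = 4) = (2/6)(1/5)(4/4) = 1/15; P(data | r = 5) = (1/6)(0/5) = 0.
Multiplying each by its prior: 1/7 · 1/6 = 1/42, 4/7 · 1/5 = 4/35, 1/7 · 1/15 = 1/105, 1/7 · 0 = 0; with total 31/210.
So P(r = 4 | data) = (1/105) / (31/210) = 2/31.

0.0645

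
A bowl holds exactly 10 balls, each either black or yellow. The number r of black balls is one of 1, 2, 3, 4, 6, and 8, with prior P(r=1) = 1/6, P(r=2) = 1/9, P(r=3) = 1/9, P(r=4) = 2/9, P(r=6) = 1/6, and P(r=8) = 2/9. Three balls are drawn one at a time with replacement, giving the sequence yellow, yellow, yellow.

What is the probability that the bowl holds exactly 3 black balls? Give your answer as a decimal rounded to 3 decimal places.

The likelihood of the observed sequence under each hypothesis: P(data | r = 1) = (9/10)(9/10)(9/10) = 0.729; P(data | r = 2) = (8/10)(8/10)(8/10) = 0.512; P(data | r = 3) = (7/10)(7/10)(7/10) = 0.343; P(data | r = 4) = (6/10)(6/10)(6/10) = 0.216; P(data | r = 6) = (4/10)(4/10)(4/10) = 0.064; P(data | r = 8) = (2/10)(2/10)(2/10) = 0.008.
Weighting by the prior gives 1/6 · 0.729 = 0.1215, 1/9 · 0.512 = 0.056889, 1/9 · 0.343 = 0.038111, 2/9 · 0.216 = 0.048, 1/6 · 0.064 = 0.010667, 2/9 · 0.008 = 0.0017778; with total 0.27694.
Hence P(r = 3 | data) = (0.038111) / (0.27694) = 0.13761.

0.138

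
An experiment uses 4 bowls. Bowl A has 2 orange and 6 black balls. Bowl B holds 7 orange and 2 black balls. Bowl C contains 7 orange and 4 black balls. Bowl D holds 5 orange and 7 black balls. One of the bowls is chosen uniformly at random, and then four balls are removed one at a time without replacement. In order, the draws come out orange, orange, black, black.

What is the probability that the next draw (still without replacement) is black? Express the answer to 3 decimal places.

0.496

The likelihood of the observed sequence under each hypothesis: P(data | bowl A) = (2/8)(1/7)(6/6)(5/5) = 0.035714; P(data | bowl B) = (7/9)(6/8)(2/7)(1/6) = 0.027778; P(data | bowl C) = (7/11)(6/10)(4/9)(3/8) = 0.063636; P(data | bowl D) = (5/12)(4/11)(7/10)(6/9) = 0.070707.
Weighting by the prior gives 1/4 · 0.035714 = 0.0089286, 1/4 · 0.027778 = 0.0069444, 1/4 · 0.063636 = 0.015909, 1/4 · 0.070707 = 0.017677; these sum to 0.049459.
Dividing through by the total gives posterior P(bowl A | data) = 0.18053, P(bowl B | data) = 0.14041, P(bowl C | data) = 0.32166, P(bowl D | data) = 0.3574.
Averaging over the posterior, P(black next | data) = (1)(0.18053) + (0)(0.14041) + (2/7)(0.32166) + (5/8)(0.3574) = 0.49581.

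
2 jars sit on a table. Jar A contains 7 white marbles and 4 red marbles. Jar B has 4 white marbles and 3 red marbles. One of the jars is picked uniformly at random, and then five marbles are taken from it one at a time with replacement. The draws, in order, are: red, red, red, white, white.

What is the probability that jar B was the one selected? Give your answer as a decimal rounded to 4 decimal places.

0.5690

For each hypothesis, P(data | H) works out to: P(data | jar A) = (4/11)(4/11)(4/11)(7/11)(7/11) = 0.019472; P(data | jar B) = (3/7)(3/7)(3/7)(4/7)(4/7) = 0.025704.
The prior-weighted likelihoods are 1/2 · 0.019472 = 0.009736, 1/2 · 0.025704 = 0.012852; with total 0.022588.
So P(jar B | data) = (0.012852) / (0.022588) = 0.56897.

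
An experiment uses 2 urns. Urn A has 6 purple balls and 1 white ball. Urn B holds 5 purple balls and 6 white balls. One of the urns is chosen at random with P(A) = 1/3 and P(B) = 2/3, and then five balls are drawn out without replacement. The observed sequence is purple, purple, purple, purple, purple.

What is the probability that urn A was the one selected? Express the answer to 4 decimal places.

0.9851

Compute the likelihood of the observed sequence for each case: P(data | urn A) = (6/7)(5/6)(4/5)(3/4)(2/3) = 2/7; P(data | urn B) = (5/11)(4/10)(3/9)(2/8)(1/7) = 1/462.
The prior-weighted likelihoods are 1/3 · 2/7 = 2/21, 2/3 · 1/462 = 1/693; with total 67/693.
So P(urn A | data) = (2/21) / (67/693) = 66/67.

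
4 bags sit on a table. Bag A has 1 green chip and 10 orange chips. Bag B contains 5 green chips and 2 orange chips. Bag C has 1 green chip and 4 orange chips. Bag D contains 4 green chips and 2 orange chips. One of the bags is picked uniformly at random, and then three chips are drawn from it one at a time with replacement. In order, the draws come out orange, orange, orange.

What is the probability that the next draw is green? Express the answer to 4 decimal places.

0.1602

Under each hypothesis, the probability of the observed sequence is: P(data | bag A) = (10/11)(10/11)(10/11) = 0.75131; P(data | bag B) = (2/7)(2/7)(2/7) = 0.023324; P(data | bag C) = (4/5)(4/5)(4/5) = 0.512; P(data | bag D) = (2/6)(2/6)(2/6) = 0.037037.
Multiplying each by its prior: 1/4 · 0.75131 = 0.18783, 1/4 · 0.023324 = 0.0058309, 1/4 · 0.512 = 0.128, 1/4 · 0.037037 = 0.0092593; with total 0.33092.
Normalising, the posterior is P(bag A | data) = 0.5676, P(bag B | data) = 0.01762, P(bag C | data) = 0.3868, P(bag D | data) = 0.02798.
Averaging over the posterior, P(green next | data) = (1/11)(0.5676) + (5/7)(0.01762) + (1/5)(0.3868) + (2/3)(0.02798) = 0.1602.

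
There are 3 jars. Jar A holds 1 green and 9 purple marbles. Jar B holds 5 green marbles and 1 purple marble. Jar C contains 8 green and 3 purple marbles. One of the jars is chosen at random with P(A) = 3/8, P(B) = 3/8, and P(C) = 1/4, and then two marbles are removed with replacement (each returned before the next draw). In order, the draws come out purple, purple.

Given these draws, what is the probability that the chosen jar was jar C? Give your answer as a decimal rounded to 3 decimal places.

0.056

The likelihood of the observed sequence under each hypothesis: P(data | jar A) = (9/10)(9/10) = 0.81; P(data | jar B) = (1/6)(1/6) = 0.027778; P(data | jar C) = (3/11)(3/11) = 0.07438.
Multiplying each by its prior: 3/8 · 0.81 = 0.30375, 3/8 · 0.027778 = 0.010417, 1/4 · 0.07438 = 0.018595; summing to 0.33276.
By Bayes' rule, P(jar C | data) = (0.018595) / (0.33276) = 0.055881.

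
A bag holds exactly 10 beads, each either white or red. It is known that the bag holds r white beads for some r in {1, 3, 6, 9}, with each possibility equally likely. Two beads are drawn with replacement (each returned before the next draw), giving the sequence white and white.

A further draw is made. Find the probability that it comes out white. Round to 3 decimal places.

Under each hypothesis, the probability of the observed sequence is: P(data | r = 1) = (1/10)(1/10) = 1/100; P(data | r = 3) = (3/10)(3/10) = 9/100; P(data | r = 6) = (6/10)(6/10) = 9/25; P(data | r = 9) = (9/10)(9/10) = 81/100.
Multiplying each by its prior: 1/4 · 1/100 = 1/400, 1/4 · 9/100 = 9/400, 1/4 · 9/25 = 9/100, 1/4 · 81/100 = 81/400; these sum to 127/400.
The posterior is then P(r = 1 | data) = 0.007874, P(r = 3 | data) = 0.070866, P(r = 6 | data) = 0.28346, P(r = 9 | data) = 0.6378.
The predictive probability is P(white next | data) = (1/10)(0.007874) + (3/10)(0.070866) + (3/5)(0.28346) + (9/10)(0.6378) = 0.76614.

0.766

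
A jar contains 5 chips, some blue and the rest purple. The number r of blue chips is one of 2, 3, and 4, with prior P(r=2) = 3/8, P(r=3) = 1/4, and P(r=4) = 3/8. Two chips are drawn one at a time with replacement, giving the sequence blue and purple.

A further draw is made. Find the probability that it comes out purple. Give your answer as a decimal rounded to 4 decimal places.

The likelihood of the observed sequence under each hypothesis: P(data | r = 2) = (2/5)(3/5) = 6/25; P(data | r = 3) = (3/5)(2/5) = 6/25; P(data | r = 4) = (4/5)(1/5) = 4/25.
Weighting by the prior gives 3/8 · 6/25 = 9/100, 1/4 · 6/25 = 3/50, 3/8 · 4/25 = 3/50; summing to 21/100.
Normalising, the posterior is P(r = 2 | data) = 3/7, P(r = 3 | data) = 2/7, P(r = 4 | data) = 2/7.
Averaging over the posterior, P(purple next | data) = (3/5)(3/7) + (2/5)(2/7) + (1/5)(2/7) = 3/7.

0.4286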